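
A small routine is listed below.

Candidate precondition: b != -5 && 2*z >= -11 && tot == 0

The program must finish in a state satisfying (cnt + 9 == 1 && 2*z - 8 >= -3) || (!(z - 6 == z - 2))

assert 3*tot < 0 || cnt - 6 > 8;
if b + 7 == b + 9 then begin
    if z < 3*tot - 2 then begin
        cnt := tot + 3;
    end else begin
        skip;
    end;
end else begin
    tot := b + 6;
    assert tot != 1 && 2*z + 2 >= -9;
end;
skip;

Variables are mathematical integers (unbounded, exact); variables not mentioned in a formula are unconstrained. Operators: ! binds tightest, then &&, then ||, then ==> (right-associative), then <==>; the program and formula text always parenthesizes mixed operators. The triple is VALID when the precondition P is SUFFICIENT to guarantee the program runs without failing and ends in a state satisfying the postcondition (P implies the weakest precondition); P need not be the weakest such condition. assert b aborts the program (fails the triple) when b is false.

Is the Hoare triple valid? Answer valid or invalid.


Working backward. After the program, the postcondition (cnt + 9 == 1 && 2*z - 8 >= -3) || (!(z - 6 == z - 2)) must hold; in canonical form it is true.
Before skip: true
Then branch requires true; else branch requires b != -5 && 2*z >= -11.
Before the if: b != -5 && 2*z >= -11
Before assert 3*tot < 0 || cnt - 6 > 8: (3*tot < 0 || cnt > 14) && b != -5 && 2*z >= -11
The weakest precondition is (3*tot < 0 || cnt > 14) && b != -5 && 2*z >= -11.
Check whether b != -5 && 2*z >= -11 && tot == 0 implies it.
Countermodel: at the initial state b = -4, cnt = 14, tot = 0, z = -5, the precondition holds but the weakest precondition fails.
Answer: invalid


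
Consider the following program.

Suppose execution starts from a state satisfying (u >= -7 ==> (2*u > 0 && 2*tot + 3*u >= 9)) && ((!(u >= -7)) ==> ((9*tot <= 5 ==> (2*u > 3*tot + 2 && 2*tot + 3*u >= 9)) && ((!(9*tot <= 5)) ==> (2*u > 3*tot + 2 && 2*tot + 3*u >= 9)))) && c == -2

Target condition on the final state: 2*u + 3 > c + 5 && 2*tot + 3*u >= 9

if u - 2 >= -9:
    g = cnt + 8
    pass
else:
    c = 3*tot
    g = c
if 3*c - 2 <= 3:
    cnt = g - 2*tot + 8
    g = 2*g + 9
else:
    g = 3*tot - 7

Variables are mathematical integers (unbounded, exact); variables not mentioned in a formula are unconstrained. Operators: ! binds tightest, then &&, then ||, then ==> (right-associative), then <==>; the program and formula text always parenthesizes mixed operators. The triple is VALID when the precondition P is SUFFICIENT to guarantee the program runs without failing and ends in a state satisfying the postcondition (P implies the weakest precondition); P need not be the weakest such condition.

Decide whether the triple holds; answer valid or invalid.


Working backward. After the program, the postcondition 2*u + 3 > c + 5 && 2*tot + 3*u >= 9 must hold; in canonical form it is 2*u > c + 2 && 2*tot + 3*u >= 9.
Then branch requires 2*u > c + 2 && 2*tot + 3*u >= 9; else branch requires 2*u > c + 2 && 2*tot + 3*u >= 9.
Before the if: (3*c <= 5 ==> (2*u > c + 2 && 2*tot + 3*u >= 9)) && ((!(3*c <= 5)) ==> (2*u > c + 2 && 2*tot + 3*u >= 9))
Then branch requires (3*c <= 5 ==> (2*u > c + 2 && 2*tot + 3*u >= 9)) && ((!(3*c <= 5)) ==> (2*u > c + 2 && 2*tot + 3*u >= 9)); else branch requires (9*tot <= 5 ==> (2*u > 3*tot + 2 && 2*tot + 3*u >= 9)) && ((!(9*tot <= 5)) ==> (2*u > 3*tot + 2 && 2*tot + 3*u >= 9)).
Before the if: (u >= -7 ==> ((3*c <= 5 ==> (2*u > c + 2 && 2*tot + 3*u >= 9)) && ((!(3*c <= 5)) ==> (2*u > c + 2 && 2*tot + 3*u >= 9)))) && ((!(u >= -7)) ==> ((9*tot <= 5 ==> (2*u > 3*tot + 2 && 2*tot + 3*u >= 9)) && ((!(9*tot <= 5)) ==> (2*u > 3*tot + 2 && 2*tot + 3*u >= 9))))
The weakest precondition is (u >= -7 ==> ((3*c <= 5 ==> (2*u > c + 2 && 2*tot + 3*u >= 9)) && ((!(3*c <= 5)) ==> (2*u > c + 2 && 2*tot + 3*u >= 9)))) && ((!(u >= -7)) ==> ((9*tot <= 5 ==> (2*u > 3*tot + 2 && 2*tot + 3*u >= 9)) && ((!(9*tot <= 5)) ==> (2*u > 3*tot + 2 && 2*tot + 3*u >= 9)))).
Check whether (u >= -7 ==> (2*u > 0 && 2*tot + 3*u >= 9)) && ((!(u >= -7)) ==> ((9*tot <= 5 ==> (2*u > 3*tot + 2 && 2*tot + 3*u >= 9)) && ((!(9*tot <= 5)) ==> (2*u > 3*tot + 2 && 2*tot + 3*u >= 9)))) && c == -2 implies it.
Every state satisfying the precondition satisfies the weakest precondition: the implication holds.
Answer: valid


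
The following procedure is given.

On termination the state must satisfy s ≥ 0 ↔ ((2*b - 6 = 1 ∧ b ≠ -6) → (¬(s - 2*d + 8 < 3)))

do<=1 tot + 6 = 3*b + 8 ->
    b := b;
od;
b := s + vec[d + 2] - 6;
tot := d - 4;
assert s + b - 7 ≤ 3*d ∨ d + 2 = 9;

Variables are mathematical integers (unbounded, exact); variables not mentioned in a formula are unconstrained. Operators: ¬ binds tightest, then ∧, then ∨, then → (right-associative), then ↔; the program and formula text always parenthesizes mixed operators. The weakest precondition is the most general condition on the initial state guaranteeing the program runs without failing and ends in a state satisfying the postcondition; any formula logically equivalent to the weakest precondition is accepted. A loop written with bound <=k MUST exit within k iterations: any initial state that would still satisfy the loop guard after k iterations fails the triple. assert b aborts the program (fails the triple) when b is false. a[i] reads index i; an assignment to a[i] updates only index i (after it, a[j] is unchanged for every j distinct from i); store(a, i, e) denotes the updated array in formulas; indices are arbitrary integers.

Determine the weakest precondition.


Working backward. After the program, the postcondition s ≥ 0 ↔ ((2*b - 6 = 1 ∧ b ≠ -6) → (¬(s - 2*d + 8 < 3))) must hold; in canonical form it is s ≥ 0 ↔ ((2*b = 7 ∧ b ≠ -6) → (¬(s < 2*d - 5))).
Before assert s + b - 7 ≤ 3*d ∨ d + 2 = 9: (b + s ≤ 3*d + 7 ∨ d = 7) ∧ (s ≥ 0 ↔ ((2*b = 7 ∧ b ≠ -6) → (¬(s < 2*d - 5))))
Before tot := d - 4: (b + s ≤ 3*d + 7 ∨ d = 7) ∧ (s ≥ 0 ↔ ((2*b = 7 ∧ b ≠ -6) → (¬(s < 2*d - 5))))
Before b := s + vec[d + 2] - 6: (vec[d + 2] + 2*s ≤ 3*d + 13 ∨ d = 7) ∧ (s ≥ 0 ↔ ((2*vec[d + 2] + 2*s = 19 ∧ vec[d + 2] + s ≠ 0) → (¬(s < 2*d - 5))))
Before the loop (bound <=1), unroll the exhaustion recursion (WP_0 = exit-now case; WP_j = one more guarded iteration, up to j = 1):
  WP_0: (¬(tot = 3*b + 2)) ∧ (vec[d + 2] + 2*s ≤ 3*d + 13 ∨ d = 7) ∧ (s ≥ 0 ↔ ((2*vec[d + 2] + 2*s = 19 ∧ vec[d + 2] + s ≠ 0) → (¬(s < 2*d - 5))))
  WP_1: (tot = 3*b + 2 → ((¬(tot = 3*b + 2)) ∧ (vec[d + 2] + 2*s ≤ 3*d + 13 ∨ d = 7) ∧ (s ≥ 0 ↔ ((2*vec[d + 2] + 2*s = 19 ∧ vec[d + 2] + s ≠ 0) → (¬(s < 2*d - 5)))))) ∧ ((¬(tot = 3*b + 2)) → ((vec[d + 2] + 2*s ≤ 3*d + 13 ∨ d = 7) ∧ (s ≥ 0 ↔ ((2*vec[d + 2] + 2*s = 19 ∧ vec[d + 2] + s ≠ 0) → (¬(s < 2*d - 5))))))
So before the loop: (tot = 3*b + 2 → ((¬(tot = 3*b + 2)) ∧ (vec[d + 2] + 2*s ≤ 3*d + 13 ∨ d = 7) ∧ (s ≥ 0 ↔ ((2*vec[d + 2] + 2*s = 19 ∧ vec[d + 2] + s ≠ 0) → (¬(s < 2*d - 5)))))) ∧ ((¬(tot = 3*b + 2)) → ((vec[d + 2] + 2*s ≤ 3*d + 13 ∨ d = 7) ∧ (s ≥ 0 ↔ ((2*vec[d + 2] + 2*s = 19 ∧ vec[d + 2] + s ≠ 0) → (¬(s < 2*d - 5))))))
Answer: WP = (tot = 3*b + 2 → ((¬(tot = 3*b + 2)) ∧ (vec[d + 2] + 2*s ≤ 3*d + 13 ∨ d = 7) ∧ (s ≥ 0 ↔ ((2*vec[d + 2] + 2*s = 19 ∧ vec[d + 2] + s ≠ 0) → (¬(s < 2*d - 5)))))) ∧ ((¬(tot = 3*b + 2)) → ((vec[d + 2] + 2*s ≤ 3*d + 13 ∨ d = 7) ∧ (s ≥ 0 ↔ ((2*vec[d + 2] + 2*s = 19 ∧ vec[d + 2] + s ≠ 0) → (¬(s < 2*d - 5))))))


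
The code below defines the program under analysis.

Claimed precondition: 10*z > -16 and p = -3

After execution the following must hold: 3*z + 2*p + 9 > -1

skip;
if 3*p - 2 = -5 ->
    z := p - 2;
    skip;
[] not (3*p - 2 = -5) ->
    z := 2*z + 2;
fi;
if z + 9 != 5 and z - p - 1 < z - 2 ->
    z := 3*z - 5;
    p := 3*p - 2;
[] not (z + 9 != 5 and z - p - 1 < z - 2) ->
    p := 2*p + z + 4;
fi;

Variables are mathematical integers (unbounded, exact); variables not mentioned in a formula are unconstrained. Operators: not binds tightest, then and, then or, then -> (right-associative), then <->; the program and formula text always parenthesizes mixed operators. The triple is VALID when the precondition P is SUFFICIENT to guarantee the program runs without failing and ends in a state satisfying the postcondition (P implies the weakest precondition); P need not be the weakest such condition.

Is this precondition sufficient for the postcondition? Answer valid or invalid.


Working backward. After the program, the postcondition 3*z + 2*p + 9 > -1 must hold; in canonical form it is 2*p + 3*z > -10.
Then branch requires 6*p + 9*z > 9; else branch requires 4*p + 5*z > -18.
Before the if: ((z != -4 and p > 1) -> 6*p + 9*z > 9) and ((not (z != -4 and p > 1)) -> 4*p + 5*z > -18)
Then branch requires ((p != -2 and p > 1) -> 15*p > 27) and ((not (p != -2 and p > 1)) -> 9*p > -8); else branch requires ((2*z != -6 and p > 1) -> 6*p + 18*z > -9) and ((not (2*z != -6 and p > 1)) -> 4*p + 10*z > -28).
Before the if: (3*p = -3 -> (((p != -2 and p > 1) -> 15*p > 27) and ((not (p != -2 and p > 1)) -> 9*p > -8))) and ((not (3*p = -3)) -> (((2*z != -6 and p > 1) -> 6*p + 18*z > -9) and ((not (2*z != -6 and p > 1)) -> 4*p + 10*z > -28)))
Before skip: (3*p = -3 -> (((p != -2 and p > 1) -> 15*p > 27) and ((not (p != -2 and p > 1)) -> 9*p > -8))) and ((not (3*p = -3)) -> (((2*z != -6 and p > 1) -> 6*p + 18*z > -9) and ((not (2*z != -6 and p > 1)) -> 4*p + 10*z > -28)))
The weakest precondition is (3*p = -3 -> (((p != -2 and p > 1) -> 15*p > 27) and ((not (p != -2 and p > 1)) -> 9*p > -8))) and ((not (3*p = -3)) -> (((2*z != -6 and p > 1) -> 6*p + 18*z > -9) and ((not (2*z != -6 and p > 1)) -> 4*p + 10*z > -28))).
Check whether 10*z > -16 and p = -3 implies it.
Every state satisfying the precondition satisfies the weakest precondition: the implication holds.
Answer: valid


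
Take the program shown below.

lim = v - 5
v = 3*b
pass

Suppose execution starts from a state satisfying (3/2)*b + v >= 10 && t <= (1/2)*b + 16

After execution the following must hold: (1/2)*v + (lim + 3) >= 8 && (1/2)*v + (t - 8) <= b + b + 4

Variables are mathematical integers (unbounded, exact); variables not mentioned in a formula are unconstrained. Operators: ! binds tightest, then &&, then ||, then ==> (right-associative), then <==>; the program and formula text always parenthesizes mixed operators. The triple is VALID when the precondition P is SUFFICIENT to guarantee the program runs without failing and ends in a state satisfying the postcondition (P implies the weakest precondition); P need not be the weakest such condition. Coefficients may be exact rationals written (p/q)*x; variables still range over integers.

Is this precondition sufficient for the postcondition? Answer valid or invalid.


Working backward. After the program, the postcondition (1/2)*v + (lim + 3) >= 8 && (1/2)*v + (t - 8) <= b + b + 4 must hold; in canonical form it is lim + (1/2)*v >= 5 && t + (1/2)*v <= 2*b + 12.
Before skip: lim + (1/2)*v >= 5 && t + (1/2)*v <= 2*b + 12
Before v := 3*b: (3/2)*b + lim >= 5 && t <= (1/2)*b + 12
Before lim := v - 5: (3/2)*b + v >= 10 && t <= (1/2)*b + 12
The weakest precondition is (3/2)*b + v >= 10 && t <= (1/2)*b + 12.
Check whether (3/2)*b + v >= 10 && t <= (1/2)*b + 16 implies it.
Countermodel: at the initial state b = 0, t = 13, v = 10, the precondition holds but the weakest precondition fails.
Answer: invalid


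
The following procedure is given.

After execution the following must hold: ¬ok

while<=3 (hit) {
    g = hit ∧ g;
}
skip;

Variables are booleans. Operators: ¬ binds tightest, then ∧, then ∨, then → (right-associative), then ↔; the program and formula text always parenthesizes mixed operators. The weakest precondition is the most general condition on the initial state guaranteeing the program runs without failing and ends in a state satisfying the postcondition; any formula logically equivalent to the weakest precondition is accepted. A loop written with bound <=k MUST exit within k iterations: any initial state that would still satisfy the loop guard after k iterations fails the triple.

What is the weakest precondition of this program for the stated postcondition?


Working backward. After the program, ¬ok must hold.
Before skip: ¬ok
Before the loop (bound <=3), unroll the exhaustion recursion (WP_0 = exit-now case; WP_j = one more guarded iteration, up to j = 3):
  WP_0: (¬hit) ∧ (¬ok)
  WP_1: (hit → ((¬hit) ∧ (¬ok))) ∧ ((¬hit) → (¬ok))
  WP_2: (hit → ((hit → ((¬hit) ∧ (¬ok))) ∧ ((¬hit) → (¬ok)))) ∧ ((¬hit) → (¬ok))
  WP_3: (hit → ((hit → ((hit → ((¬hit) ∧ (¬ok))) ∧ ((¬hit) → (¬ok)))) ∧ ((¬hit) → (¬ok)))) ∧ ((¬hit) → (¬ok))
So before the loop: (hit → ((hit → ((hit → ((¬hit) ∧ (¬ok))) ∧ ((¬hit) → (¬ok)))) ∧ ((¬hit) → (¬ok)))) ∧ ((¬hit) → (¬ok))
Answer: WP = (hit → ((hit → ((hit → ((¬hit) ∧ (¬ok))) ∧ ((¬hit) → (¬ok)))) ∧ ((¬hit) → (¬ok)))) ∧ ((¬hit) → (¬ok))


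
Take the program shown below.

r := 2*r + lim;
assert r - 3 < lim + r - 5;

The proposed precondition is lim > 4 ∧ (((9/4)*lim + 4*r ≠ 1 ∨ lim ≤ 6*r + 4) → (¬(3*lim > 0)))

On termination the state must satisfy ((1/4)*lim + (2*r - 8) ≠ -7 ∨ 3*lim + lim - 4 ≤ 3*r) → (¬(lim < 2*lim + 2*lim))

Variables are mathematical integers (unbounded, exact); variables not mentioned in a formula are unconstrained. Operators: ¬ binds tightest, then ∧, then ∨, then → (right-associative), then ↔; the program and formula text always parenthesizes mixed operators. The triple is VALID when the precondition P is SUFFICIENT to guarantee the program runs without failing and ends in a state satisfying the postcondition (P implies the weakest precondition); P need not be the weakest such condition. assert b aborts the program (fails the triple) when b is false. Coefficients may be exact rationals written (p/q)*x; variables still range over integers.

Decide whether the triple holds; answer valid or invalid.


Working backward. After the program, the postcondition ((1/4)*lim + (2*r - 8) ≠ -7 ∨ 3*lim + lim - 4 ≤ 3*r) → (¬(lim < 2*lim + 2*lim)) must hold; in canonical form it is ((1/4)*lim + 2*r ≠ 1 ∨ 4*lim ≤ 3*r + 4) → (¬(3*lim > 0)).
Before assert r - 3 < lim + r - 5: lim > 2 ∧ (((1/4)*lim + 2*r ≠ 1 ∨ 4*lim ≤ 3*r + 4) → (¬(3*lim > 0)))
Before r := 2*r + lim: lim > 2 ∧ (((9/4)*lim + 4*r ≠ 1 ∨ lim ≤ 6*r + 4) → (¬(3*lim > 0)))
The weakest precondition is lim > 2 ∧ (((9/4)*lim + 4*r ≠ 1 ∨ lim ≤ 6*r + 4) → (¬(3*lim > 0))).
Check whether lim > 4 ∧ (((9/4)*lim + 4*r ≠ 1 ∨ lim ≤ 6*r + 4) → (¬(3*lim > 0))) implies it.
Every state satisfying the precondition satisfies the weakest precondition: the implication holds.
Answer: valid


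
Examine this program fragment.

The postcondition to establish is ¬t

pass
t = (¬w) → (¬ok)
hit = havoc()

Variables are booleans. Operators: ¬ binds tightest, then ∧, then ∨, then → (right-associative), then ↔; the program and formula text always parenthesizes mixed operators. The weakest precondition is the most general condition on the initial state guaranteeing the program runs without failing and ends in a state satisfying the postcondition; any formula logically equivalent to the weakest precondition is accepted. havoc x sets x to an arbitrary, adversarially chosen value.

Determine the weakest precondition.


Working backward. After the program, ¬t must hold.
Before havoc hit: ¬t
Before t := (¬w) → (¬ok): ¬((¬w) → (¬ok))
Before skip: ¬((¬w) → (¬ok))
Answer: WP = ¬((¬w) → (¬ok))


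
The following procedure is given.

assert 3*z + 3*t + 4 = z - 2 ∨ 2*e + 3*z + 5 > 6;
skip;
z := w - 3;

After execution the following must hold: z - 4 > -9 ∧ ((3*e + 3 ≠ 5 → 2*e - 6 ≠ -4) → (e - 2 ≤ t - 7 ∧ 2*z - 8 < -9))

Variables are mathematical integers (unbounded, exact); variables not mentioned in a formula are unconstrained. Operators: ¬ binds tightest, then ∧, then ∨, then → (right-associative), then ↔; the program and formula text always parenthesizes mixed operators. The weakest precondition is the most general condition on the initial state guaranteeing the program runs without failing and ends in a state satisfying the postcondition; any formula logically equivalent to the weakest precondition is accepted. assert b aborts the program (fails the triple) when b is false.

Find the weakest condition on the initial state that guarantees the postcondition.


Working backward. After the program, the postcondition z - 4 > -9 ∧ ((3*e + 3 ≠ 5 → 2*e - 6 ≠ -4) → (e - 2 ≤ t - 7 ∧ 2*z - 8 < -9)) must hold; in canonical form it is z > -5 ∧ ((3*e ≠ 2 → 2*e ≠ 2) → (e ≤ t - 5 ∧ 2*z < -1)).
Before z := w - 3: w > -2 ∧ ((3*e ≠ 2 → 2*e ≠ 2) → (e ≤ t - 5 ∧ 2*w < 5))
Before skip: w > -2 ∧ ((3*e ≠ 2 → 2*e ≠ 2) → (e ≤ t - 5 ∧ 2*w < 5))
Before assert 3*z + 3*t + 4 = z - 2 ∨ 2*e + 3*z + 5 > 6: (3*t + 2*z = -6 ∨ 2*e + 3*z > 1) ∧ w > -2 ∧ ((3*e ≠ 2 → 2*e ≠ 2) → (e ≤ t - 5 ∧ 2*w < 5))
Answer: WP = (3*t + 2*z = -6 ∨ 2*e + 3*z > 1) ∧ w > -2 ∧ ((3*e ≠ 2 → 2*e ≠ 2) → (e ≤ t - 5 ∧ 2*w < 5))


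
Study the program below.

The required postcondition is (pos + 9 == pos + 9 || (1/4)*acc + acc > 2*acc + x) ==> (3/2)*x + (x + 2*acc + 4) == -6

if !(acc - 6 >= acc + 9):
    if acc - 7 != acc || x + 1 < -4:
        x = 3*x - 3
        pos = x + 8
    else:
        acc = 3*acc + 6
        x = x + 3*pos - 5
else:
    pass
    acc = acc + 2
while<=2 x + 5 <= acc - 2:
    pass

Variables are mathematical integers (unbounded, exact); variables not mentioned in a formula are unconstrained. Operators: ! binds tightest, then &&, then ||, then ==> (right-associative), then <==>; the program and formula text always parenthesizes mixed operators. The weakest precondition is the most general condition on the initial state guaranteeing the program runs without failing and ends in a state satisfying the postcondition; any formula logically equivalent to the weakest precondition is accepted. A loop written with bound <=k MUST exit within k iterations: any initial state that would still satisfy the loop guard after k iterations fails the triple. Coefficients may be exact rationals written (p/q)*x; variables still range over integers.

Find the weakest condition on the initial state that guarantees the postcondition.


Working backward. After the program, the postcondition (pos + 9 == pos + 9 || (1/4)*acc + acc > 2*acc + x) ==> (3/2)*x + (x + 2*acc + 4) == -6 must hold; in canonical form it is 2*acc + (5/2)*x == -10.
Before the loop (bound <=2), unroll the exhaustion recursion (WP_0 = exit-now case; WP_j = one more guarded iteration, up to j = 2):
  WP_0: (!(x <= acc - 7)) && 2*acc + (5/2)*x == -10
  WP_1: (x <= acc - 7 ==> ((!(x <= acc - 7)) && 2*acc + (5/2)*x == -10)) && ((!(x <= acc - 7)) ==> 2*acc + (5/2)*x == -10)
  WP_2: (x <= acc - 7 ==> ((x <= acc - 7 ==> ((!(x <= acc - 7)) && 2*acc + (5/2)*x == -10)) && ((!(x <= acc - 7)) ==> 2*acc + (5/2)*x == -10))) && ((!(x <= acc - 7)) ==> 2*acc + (5/2)*x == -10)
So before the loop: (x <= acc - 7 ==> ((x <= acc - 7 ==> ((!(x <= acc - 7)) && 2*acc + (5/2)*x == -10)) && ((!(x <= acc - 7)) ==> 2*acc + (5/2)*x == -10))) && ((!(x <= acc - 7)) ==> 2*acc + (5/2)*x == -10)
Then branch requires (3*x <= acc - 4 ==> ((3*x <= acc - 4 ==> ((!(3*x <= acc - 4)) && 2*acc + (15/2)*x == -5/2)) && ((!(3*x <= acc - 4)) ==> 2*acc + (15/2)*x == -5/2))) && ((!(3*x <= acc - 4)) ==> 2*acc + (15/2)*x == -5/2); else branch requires (x <= acc - 5 ==> ((x <= acc - 5 ==> ((!(x <= acc - 5)) && 2*acc + (5/2)*x == -14)) && ((!(x <= acc - 5)) ==> 2*acc + (5/2)*x == -14))) && ((!(x <= acc - 5)) ==> 2*acc + (5/2)*x == -14).
Before the if: (3*x <= acc - 4 ==> ((3*x <= acc - 4 ==> ((!(3*x <= acc - 4)) && 2*acc + (15/2)*x == -5/2)) && ((!(3*x <= acc - 4)) ==> 2*acc + (15/2)*x == -5/2))) && ((!(3*x <= acc - 4)) ==> 2*acc + (15/2)*x == -5/2)
Answer: WP = (3*x <= acc - 4 ==> ((3*x <= acc - 4 ==> ((!(3*x <= acc - 4)) && 2*acc + (15/2)*x == -5/2)) && ((!(3*x <= acc - 4)) ==> 2*acc + (15/2)*x == -5/2))) && ((!(3*x <= acc - 4)) ==> 2*acc + (15/2)*x == -5/2)


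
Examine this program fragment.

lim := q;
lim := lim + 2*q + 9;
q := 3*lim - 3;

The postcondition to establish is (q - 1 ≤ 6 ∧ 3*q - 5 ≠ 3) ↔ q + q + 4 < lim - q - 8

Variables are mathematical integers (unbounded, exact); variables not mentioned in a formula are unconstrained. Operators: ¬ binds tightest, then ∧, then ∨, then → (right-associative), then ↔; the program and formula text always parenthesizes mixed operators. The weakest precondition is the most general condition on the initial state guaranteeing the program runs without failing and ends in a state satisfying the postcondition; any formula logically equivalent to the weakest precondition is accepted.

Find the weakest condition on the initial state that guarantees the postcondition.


Working backward. After the program, the postcondition (q - 1 ≤ 6 ∧ 3*q - 5 ≠ 3) ↔ q + q + 4 < lim - q - 8 must hold; in canonical form it is (q ≤ 7 ∧ 3*q ≠ 8) ↔ 3*q < lim - 12.
Before q := 3*lim - 3: (3*lim ≤ 10 ∧ 9*lim ≠ 17) ↔ 8*lim < -3
Before lim := lim + 2*q + 9: (3*lim + 6*q ≤ -17 ∧ 9*lim + 18*q ≠ -64) ↔ 8*lim + 16*q < -75
Before lim := q: (9*q ≤ -17 ∧ 27*q ≠ -64) ↔ 24*q < -75
Answer: WP = (9*q ≤ -17 ∧ 27*q ≠ -64) ↔ 24*q < -75


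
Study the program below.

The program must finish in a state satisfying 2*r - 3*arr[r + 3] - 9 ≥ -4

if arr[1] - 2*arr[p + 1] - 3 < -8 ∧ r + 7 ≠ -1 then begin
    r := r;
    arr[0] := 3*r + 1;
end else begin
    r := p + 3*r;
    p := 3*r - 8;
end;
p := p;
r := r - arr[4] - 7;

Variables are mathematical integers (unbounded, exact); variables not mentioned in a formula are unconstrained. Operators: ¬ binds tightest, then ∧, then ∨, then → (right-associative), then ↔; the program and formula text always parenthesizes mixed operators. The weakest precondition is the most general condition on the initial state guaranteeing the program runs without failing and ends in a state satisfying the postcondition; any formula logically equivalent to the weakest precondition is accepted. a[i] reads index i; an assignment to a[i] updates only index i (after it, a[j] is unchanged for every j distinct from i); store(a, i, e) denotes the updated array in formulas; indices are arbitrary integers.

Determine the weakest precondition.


Working backward. After the program, the postcondition 2*r - 3*arr[r + 3] - 9 ≥ -4 must hold; in canonical form it is 2*r ≥ 3*arr[r + 3] + 5.
Before r := r - arr[4] - 7: 2*r ≥ 2*arr[4] + 3*arr[-arr[4] + r - 4] + 19
Before p := p: 2*r ≥ 2*arr[4] + 3*arr[-arr[4] + r - 4] + 19
Then branch requires 2*r ≥ 2*arr[4] + 3*store(arr, 0, 3*r + 1)[-arr[4] + r - 4] + 19; else branch requires 2*p + 6*r ≥ 2*arr[4] + 3*arr[-arr[4] + p + 3*r - 4] + 19.
Before the if: ((arr[1] < 2*arr[p + 1] - 5 ∧ r ≠ -8) → 2*r ≥ 2*arr[4] + 3*store(arr, 0, 3*r + 1)[-arr[4] + r - 4] + 19) ∧ ((¬(arr[1] < 2*arr[p + 1] - 5 ∧ r ≠ -8)) → 2*p + 6*r ≥ 2*arr[4] + 3*arr[-arr[4] + p + 3*r - 4] + 19)
Answer: WP = ((arr[1] < 2*arr[p + 1] - 5 ∧ r ≠ -8) → 2*r ≥ 2*arr[4] + 3*store(arr, 0, 3*r + 1)[-arr[4] + r - 4] + 19) ∧ ((¬(arr[1] < 2*arr[p + 1] - 5 ∧ r ≠ -8)) → 2*p + 6*r ≥ 2*arr[4] + 3*arr[-arr[4] + p + 3*r - 4] + 19)


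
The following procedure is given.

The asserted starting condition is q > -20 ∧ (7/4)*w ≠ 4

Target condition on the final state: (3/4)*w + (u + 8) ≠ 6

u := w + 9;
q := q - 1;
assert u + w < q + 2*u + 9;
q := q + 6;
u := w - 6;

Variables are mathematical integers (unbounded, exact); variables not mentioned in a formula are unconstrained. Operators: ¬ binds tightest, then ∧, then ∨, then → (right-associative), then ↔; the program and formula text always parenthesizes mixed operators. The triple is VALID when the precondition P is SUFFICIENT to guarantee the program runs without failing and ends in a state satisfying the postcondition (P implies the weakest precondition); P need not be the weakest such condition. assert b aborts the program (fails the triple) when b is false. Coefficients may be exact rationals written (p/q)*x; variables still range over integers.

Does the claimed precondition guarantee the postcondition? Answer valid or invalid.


Working backward. After the program, the postcondition (3/4)*w + (u + 8) ≠ 6 must hold; in canonical form it is u + (3/4)*w ≠ -2.
Before u := w - 6: (7/4)*w ≠ 4
Before q := q + 6: (7/4)*w ≠ 4
Before assert u + w < q + 2*u + 9: w < q + u + 9 ∧ (7/4)*w ≠ 4
Before q := q - 1: w < q + u + 8 ∧ (7/4)*w ≠ 4
Before u := w + 9: q > -17 ∧ (7/4)*w ≠ 4
The weakest precondition is q > -17 ∧ (7/4)*w ≠ 4.
Check whether q > -20 ∧ (7/4)*w ≠ 4 implies it.
Countermodel: at the initial state q = -19, w = 0, the precondition holds but the weakest precondition fails.
Answer: invalid


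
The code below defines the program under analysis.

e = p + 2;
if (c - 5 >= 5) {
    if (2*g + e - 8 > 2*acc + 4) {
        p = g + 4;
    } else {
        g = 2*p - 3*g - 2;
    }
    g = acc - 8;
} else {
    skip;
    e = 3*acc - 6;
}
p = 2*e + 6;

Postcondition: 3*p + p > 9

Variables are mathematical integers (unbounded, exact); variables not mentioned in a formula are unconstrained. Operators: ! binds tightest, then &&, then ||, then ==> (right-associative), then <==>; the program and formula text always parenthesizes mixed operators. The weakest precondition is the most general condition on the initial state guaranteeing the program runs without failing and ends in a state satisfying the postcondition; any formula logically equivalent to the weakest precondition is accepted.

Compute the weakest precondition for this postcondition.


Working backward. After the program, the postcondition 3*p + p > 9 must hold; in canonical form it is 4*p > 9.
Before p := 2*e + 6: 8*e > -15
Then branch requires (e + 2*g > 2*acc + 12 ==> 8*e > -15) && ((!(e + 2*g > 2*acc + 12)) ==> 8*e > -15); else branch requires 24*acc > 33.
Before the if: (c >= 10 ==> ((e + 2*g > 2*acc + 12 ==> 8*e > -15) && ((!(e + 2*g > 2*acc + 12)) ==> 8*e > -15))) && ((!(c >= 10)) ==> 24*acc > 33)
Before e := p + 2: (c >= 10 ==> ((2*g + p > 2*acc + 10 ==> 8*p > -31) && ((!(2*g + p > 2*acc + 10)) ==> 8*p > -31))) && ((!(c >= 10)) ==> 24*acc > 33)
Answer: WP = (c >= 10 ==> ((2*g + p > 2*acc + 10 ==> 8*p > -31) && ((!(2*g + p > 2*acc + 10)) ==> 8*p > -31))) && ((!(c >= 10)) ==> 24*acc > 33)


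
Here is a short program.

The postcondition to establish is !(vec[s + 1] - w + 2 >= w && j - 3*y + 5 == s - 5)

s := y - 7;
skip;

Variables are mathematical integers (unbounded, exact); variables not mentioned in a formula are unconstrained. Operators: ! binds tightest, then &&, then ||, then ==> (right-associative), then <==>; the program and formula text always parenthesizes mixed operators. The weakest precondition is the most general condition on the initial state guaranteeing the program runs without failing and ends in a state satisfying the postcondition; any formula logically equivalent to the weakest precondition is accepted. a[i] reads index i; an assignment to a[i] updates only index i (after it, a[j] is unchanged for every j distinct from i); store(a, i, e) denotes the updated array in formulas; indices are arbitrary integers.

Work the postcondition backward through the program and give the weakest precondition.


Working backward. After the program, the postcondition !(vec[s + 1] - w + 2 >= w && j - 3*y + 5 == s - 5) must hold; in canonical form it is !(vec[s + 1] >= 2*w - 2 && j == s + 3*y - 10).
Before skip: !(vec[s + 1] >= 2*w - 2 && j == s + 3*y - 10)
Before s := y - 7: !(vec[y - 6] >= 2*w - 2 && j == 4*y - 17)
Answer: WP = !(vec[y - 6] >= 2*w - 2 && j == 4*y - 17)


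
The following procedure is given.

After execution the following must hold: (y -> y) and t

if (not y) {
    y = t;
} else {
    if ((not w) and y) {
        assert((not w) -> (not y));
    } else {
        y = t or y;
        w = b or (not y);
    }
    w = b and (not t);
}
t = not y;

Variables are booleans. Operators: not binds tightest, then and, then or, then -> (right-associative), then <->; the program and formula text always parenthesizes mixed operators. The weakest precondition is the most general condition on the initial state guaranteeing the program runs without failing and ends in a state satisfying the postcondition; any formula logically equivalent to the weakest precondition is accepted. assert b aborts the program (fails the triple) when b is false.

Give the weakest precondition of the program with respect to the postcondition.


Working backward. After the program, the postcondition (y -> y) and t must hold; in canonical form it is t.
Before t := not y: not y
Then branch requires not t; else branch requires (((not w) and y) -> (((not w) -> (not y)) and (not y))) and ((not ((not w) and y)) -> (not (t or y))).
Before the if: ((not y) -> (not t)) and (y -> ((((not w) and y) -> (((not w) -> (not y)) and (not y))) and ((not ((not w) and y)) -> (not (t or y)))))
Answer: WP = ((not y) -> (not t)) and (y -> ((((not w) and y) -> (((not w) -> (not y)) and (not y))) and ((not ((not w) and y)) -> (not (t or y)))))


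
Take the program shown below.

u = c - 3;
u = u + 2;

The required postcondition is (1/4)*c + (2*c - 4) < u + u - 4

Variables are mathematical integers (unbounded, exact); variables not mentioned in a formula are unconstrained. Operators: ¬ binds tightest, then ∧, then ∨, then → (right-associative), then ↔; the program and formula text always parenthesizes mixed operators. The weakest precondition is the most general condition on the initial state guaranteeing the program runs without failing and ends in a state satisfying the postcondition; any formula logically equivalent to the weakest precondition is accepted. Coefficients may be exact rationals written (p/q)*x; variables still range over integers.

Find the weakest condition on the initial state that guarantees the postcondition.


Working backward. After the program, the postcondition (1/4)*c + (2*c - 4) < u + u - 4 must hold; in canonical form it is (9/4)*c < 2*u.
Before u := u + 2: (9/4)*c < 2*u + 4
Before u := c - 3: (1/4)*c < -2
Answer: WP = (1/4)*c < -2


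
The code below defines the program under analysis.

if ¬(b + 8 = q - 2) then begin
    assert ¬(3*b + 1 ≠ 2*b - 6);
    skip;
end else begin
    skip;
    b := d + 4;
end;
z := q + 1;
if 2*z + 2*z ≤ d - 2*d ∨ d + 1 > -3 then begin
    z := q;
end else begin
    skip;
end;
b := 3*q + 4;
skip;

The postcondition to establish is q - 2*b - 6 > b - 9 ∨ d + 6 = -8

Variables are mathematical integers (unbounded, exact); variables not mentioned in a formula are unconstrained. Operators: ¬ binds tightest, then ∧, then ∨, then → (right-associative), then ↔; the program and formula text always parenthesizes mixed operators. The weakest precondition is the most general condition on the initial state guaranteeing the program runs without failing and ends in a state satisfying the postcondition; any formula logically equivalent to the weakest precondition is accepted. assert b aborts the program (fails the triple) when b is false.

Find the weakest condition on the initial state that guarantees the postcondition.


Working backward. After the program, the postcondition q - 2*b - 6 > b - 9 ∨ d + 6 = -8 must hold; in canonical form it is q > 3*b - 3 ∨ d = -14.
Before skip: q > 3*b - 3 ∨ d = -14
Before b := 3*q + 4: 8*q < -9 ∨ d = -14
Then branch requires 8*q < -9 ∨ d = -14; else branch requires 8*q < -9 ∨ d = -14.
Before the if: ((d + 4*z ≤ 0 ∨ d > -4) → (8*q < -9 ∨ d = -14)) ∧ ((¬(d + 4*z ≤ 0 ∨ d > -4)) → (8*q < -9 ∨ d = -14))
Before z := q + 1: ((d + 4*q ≤ -4 ∨ d > -4) → (8*q < -9 ∨ d = -14)) ∧ ((¬(d + 4*q ≤ -4 ∨ d > -4)) → (8*q < -9 ∨ d = -14))
Then branch requires (¬(b ≠ -7)) ∧ ((d + 4*q ≤ -4 ∨ d > -4) → (8*q < -9 ∨ d = -14)) ∧ ((¬(d + 4*q ≤ -4 ∨ d > -4)) → (8*q < -9 ∨ d = -14)); else branch requires ((d + 4*q ≤ -4 ∨ d > -4) → (8*q < -9 ∨ d = -14)) ∧ ((¬(d + 4*q ≤ -4 ∨ d > -4)) → (8*q < -9 ∨ d = -14)).
Before the if: ((¬(b = q - 10)) → ((¬(b ≠ -7)) ∧ ((d + 4*q ≤ -4 ∨ d > -4) → (8*q < -9 ∨ d = -14)) ∧ ((¬(d + 4*q ≤ -4 ∨ d > -4)) → (8*q < -9 ∨ d = -14)))) ∧ (b = q - 10 → (((d + 4*q ≤ -4 ∨ d > -4) → (8*q < -9 ∨ d = -14)) ∧ ((¬(d + 4*q ≤ -4 ∨ d > -4)) → (8*q < -9 ∨ d = -14))))
Answer: WP = ((¬(b = q - 10)) → ((¬(b ≠ -7)) ∧ ((d + 4*q ≤ -4 ∨ d > -4) → (8*q < -9 ∨ d = -14)) ∧ ((¬(d + 4*q ≤ -4 ∨ d > -4)) → (8*q < -9 ∨ d = -14)))) ∧ (b = q - 10 → (((d + 4*q ≤ -4 ∨ d > -4) → (8*q < -9 ∨ d = -14)) ∧ ((¬(d + 4*q ≤ -4 ∨ d > -4)) → (8*q < -9 ∨ d = -14))))


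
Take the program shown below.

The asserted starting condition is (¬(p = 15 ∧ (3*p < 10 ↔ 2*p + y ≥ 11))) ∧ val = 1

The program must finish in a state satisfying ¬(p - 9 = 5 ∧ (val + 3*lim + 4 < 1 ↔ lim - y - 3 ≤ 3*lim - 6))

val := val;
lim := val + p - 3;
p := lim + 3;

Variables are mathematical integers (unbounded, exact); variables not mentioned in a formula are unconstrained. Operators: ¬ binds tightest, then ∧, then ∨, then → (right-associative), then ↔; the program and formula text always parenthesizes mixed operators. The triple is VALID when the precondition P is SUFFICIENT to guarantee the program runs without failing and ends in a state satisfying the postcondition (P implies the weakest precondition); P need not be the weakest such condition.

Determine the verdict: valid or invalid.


Working backward. After the program, the postcondition ¬(p - 9 = 5 ∧ (val + 3*lim + 4 < 1 ↔ lim - y - 3 ≤ 3*lim - 6)) must hold; in canonical form it is ¬(p = 14 ∧ (3*lim + val < -3 ↔ 2*lim + y ≥ 3)).
Before p := lim + 3: ¬(lim = 11 ∧ (3*lim + val < -3 ↔ 2*lim + y ≥ 3))
Before lim := val + p - 3: ¬(p + val = 14 ∧ (3*p + 4*val < 6 ↔ 2*p + 2*val + y ≥ 9))
Before val := val: ¬(p + val = 14 ∧ (3*p + 4*val < 6 ↔ 2*p + 2*val + y ≥ 9))
The weakest precondition is ¬(p + val = 14 ∧ (3*p + 4*val < 6 ↔ 2*p + 2*val + y ≥ 9)).
Check whether (¬(p = 15 ∧ (3*p < 10 ↔ 2*p + y ≥ 11))) ∧ val = 1 implies it.
Countermodel: at the initial state p = 13, val = 1, y = -20, the precondition holds but the weakest precondition fails.
Answer: invalid


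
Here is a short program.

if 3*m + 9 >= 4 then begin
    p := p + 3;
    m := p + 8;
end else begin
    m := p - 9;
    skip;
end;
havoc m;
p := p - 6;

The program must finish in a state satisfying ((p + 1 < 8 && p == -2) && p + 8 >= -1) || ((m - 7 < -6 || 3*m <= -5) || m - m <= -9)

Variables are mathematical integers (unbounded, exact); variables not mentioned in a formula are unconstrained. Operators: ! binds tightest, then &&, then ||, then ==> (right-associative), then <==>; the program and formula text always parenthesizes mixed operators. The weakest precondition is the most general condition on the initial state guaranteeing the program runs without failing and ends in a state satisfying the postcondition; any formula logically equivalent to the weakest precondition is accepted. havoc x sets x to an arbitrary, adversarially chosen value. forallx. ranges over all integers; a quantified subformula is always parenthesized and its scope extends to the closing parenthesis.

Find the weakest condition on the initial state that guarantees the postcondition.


Working backward. After the program, the postcondition ((p + 1 < 8 && p == -2) && p + 8 >= -1) || ((m - 7 < -6 || 3*m <= -5) || m - m <= -9) must hold; in canonical form it is (p < 7 && p == -2 && p >= -9) || m < 1 || 3*m <= -5.
Before p := p - 6: (p < 13 && p == 4 && p >= -3) || m < 1 || 3*m <= -5
Before havoc m: forall m_1. ((p < 13 && p == 4 && p >= -3) || m_1 < 1 || 3*m_1 <= -5)
Then branch requires forall m_1. ((p < 10 && p == 1 && p >= -6) || m_1 < 1 || 3*m_1 <= -5); else branch requires forall m_1. ((p < 13 && p == 4 && p >= -3) || m_1 < 1 || 3*m_1 <= -5).
Before the if: (3*m >= -5 ==> (forall m_1. ((p < 10 && p == 1 && p >= -6) || m_1 < 1 || 3*m_1 <= -5))) && ((!(3*m >= -5)) ==> (forall m_1. ((p < 13 && p == 4 && p >= -3) || m_1 < 1 || 3*m_1 <= -5)))
Answer: WP = (3*m >= -5 ==> (forall m_1. ((p < 10 && p == 1 && p >= -6) || m_1 < 1 || 3*m_1 <= -5))) && ((!(3*m >= -5)) ==> (forall m_1. ((p < 13 && p == 4 && p >= -3) || m_1 < 1 || 3*m_1 <= -5)))


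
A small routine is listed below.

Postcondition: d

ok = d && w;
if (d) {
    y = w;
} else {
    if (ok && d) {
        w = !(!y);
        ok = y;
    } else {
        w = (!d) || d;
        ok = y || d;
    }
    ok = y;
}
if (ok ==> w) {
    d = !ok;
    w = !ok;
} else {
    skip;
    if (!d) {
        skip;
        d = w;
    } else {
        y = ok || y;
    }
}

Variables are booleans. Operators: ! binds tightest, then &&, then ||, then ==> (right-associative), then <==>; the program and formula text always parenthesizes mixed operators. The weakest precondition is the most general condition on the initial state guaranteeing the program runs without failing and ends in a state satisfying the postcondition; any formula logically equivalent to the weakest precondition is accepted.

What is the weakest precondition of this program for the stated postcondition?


Working backward. After the program, d must hold.
Then branch requires !ok; else branch requires (!d) ==> w.
Before the if: ((ok ==> w) ==> (!ok)) && ((!(ok ==> w)) ==> ((!d) ==> w))
Then branch requires ((ok ==> w) ==> (!ok)) && ((!(ok ==> w)) ==> ((!d) ==> w)); else branch requires ((ok && d) ==> (!y)) && ((!(ok && d)) ==> (!y)).
Before the if: (d ==> (((ok ==> w) ==> (!ok)) && ((!(ok ==> w)) ==> ((!d) ==> w)))) && ((!d) ==> (((ok && d) ==> (!y)) && ((!(ok && d)) ==> (!y))))
Before ok := d && w: (d ==> ((((d && w) ==> w) ==> (!(d && w))) && ((!((d && w) ==> w)) ==> ((!d) ==> w)))) && ((!d) ==> (((d && w) ==> (!y)) && ((!(d && w)) ==> (!y))))
Answer: WP = (d ==> ((((d && w) ==> w) ==> (!(d && w))) && ((!((d && w) ==> w)) ==> ((!d) ==> w)))) && ((!d) ==> (((d && w) ==> (!y)) && ((!(d && w)) ==> (!y))))


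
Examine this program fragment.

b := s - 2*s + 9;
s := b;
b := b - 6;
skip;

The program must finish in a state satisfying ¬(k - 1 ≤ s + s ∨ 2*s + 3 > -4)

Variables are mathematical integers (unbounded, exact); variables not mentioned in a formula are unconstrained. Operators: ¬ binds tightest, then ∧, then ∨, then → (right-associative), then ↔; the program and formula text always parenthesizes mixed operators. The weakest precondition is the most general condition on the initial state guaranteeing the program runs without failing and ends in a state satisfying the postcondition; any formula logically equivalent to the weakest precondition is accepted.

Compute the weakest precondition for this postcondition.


Working backward. After the program, the postcondition ¬(k - 1 ≤ s + s ∨ 2*s + 3 > -4) must hold; in canonical form it is ¬(k ≤ 2*s + 1 ∨ 2*s > -7).
Before skip: ¬(k ≤ 2*s + 1 ∨ 2*s > -7)
Before b := b - 6: ¬(k ≤ 2*s + 1 ∨ 2*s > -7)
Before s := b: ¬(k ≤ 2*b + 1 ∨ 2*b > -7)
Before b := s - 2*s + 9: ¬(k + 2*s ≤ 19 ∨ 2*s < 25)
Answer: WP = ¬(k + 2*s ≤ 19 ∨ 2*s < 25)


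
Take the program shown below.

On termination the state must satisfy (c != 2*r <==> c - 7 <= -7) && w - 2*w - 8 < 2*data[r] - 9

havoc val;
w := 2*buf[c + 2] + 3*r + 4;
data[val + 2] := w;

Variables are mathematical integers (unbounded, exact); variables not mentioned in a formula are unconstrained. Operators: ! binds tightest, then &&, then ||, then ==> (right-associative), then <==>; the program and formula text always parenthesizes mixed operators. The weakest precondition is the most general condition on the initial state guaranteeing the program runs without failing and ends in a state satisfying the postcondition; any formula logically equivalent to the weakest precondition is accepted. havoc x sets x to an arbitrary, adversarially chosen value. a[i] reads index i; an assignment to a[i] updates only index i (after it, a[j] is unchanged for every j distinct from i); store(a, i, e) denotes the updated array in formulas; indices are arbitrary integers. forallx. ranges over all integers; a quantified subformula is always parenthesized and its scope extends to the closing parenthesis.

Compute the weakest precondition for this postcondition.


Working backward. After the program, the postcondition (c != 2*r <==> c - 7 <= -7) && w - 2*w - 8 < 2*data[r] - 9 must hold; in canonical form it is (c != 2*r <==> c <= 0) && 2*data[r] + w > 1.
Before data[val + 2] := w: (c != 2*r <==> c <= 0) && 2*store(data, val + 2, w)[r] + w > 1
Before w := 2*buf[c + 2] + 3*r + 4: (c != 2*r <==> c <= 0) && 2*buf[c + 2] + 2*store(data, val + 2, 2*buf[c + 2] + 3*r + 4)[r] + 3*r > -3
Before havoc val: forall val_1. ((c != 2*r <==> c <= 0) && 2*buf[c + 2] + 2*store(data, val_1 + 2, 2*buf[c + 2] + 3*r + 4)[r] + 3*r > -3)
Answer: WP = forall val_1. ((c != 2*r <==> c <= 0) && 2*buf[c + 2] + 2*store(data, val_1 + 2, 2*buf[c + 2] + 3*r + 4)[r] + 3*r > -3)
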